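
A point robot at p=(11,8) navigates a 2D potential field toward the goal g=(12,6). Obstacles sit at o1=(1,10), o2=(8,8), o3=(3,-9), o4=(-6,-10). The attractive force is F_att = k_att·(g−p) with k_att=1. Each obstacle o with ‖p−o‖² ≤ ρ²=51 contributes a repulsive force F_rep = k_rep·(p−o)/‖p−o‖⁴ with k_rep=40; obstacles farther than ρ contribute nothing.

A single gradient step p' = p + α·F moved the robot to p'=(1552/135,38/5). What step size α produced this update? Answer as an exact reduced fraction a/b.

α = 1/5

F_att = 1·(g−p) = 1·(1,-2) = (1.0000,-2.0000)
o1: d²=104 > ρ²=51 → inactive
o2: d²=9 ≤ ρ²=51; F_rep = 40·(3,0)/9² = (1.4815,0.0000)
o3: d²=353 > ρ²=51 → inactive
o4: d²=613 > ρ²=51 → inactive
F = F_att + ΣF_rep = (2.4815,-2.0000)
Δp = p'−p = (0.4963,-0.4000); α = Δx/Fx = (67/135) / (67/27) = 1/5
check: Δy/Fy = (-2/5) / (-2) = 1/5 ✓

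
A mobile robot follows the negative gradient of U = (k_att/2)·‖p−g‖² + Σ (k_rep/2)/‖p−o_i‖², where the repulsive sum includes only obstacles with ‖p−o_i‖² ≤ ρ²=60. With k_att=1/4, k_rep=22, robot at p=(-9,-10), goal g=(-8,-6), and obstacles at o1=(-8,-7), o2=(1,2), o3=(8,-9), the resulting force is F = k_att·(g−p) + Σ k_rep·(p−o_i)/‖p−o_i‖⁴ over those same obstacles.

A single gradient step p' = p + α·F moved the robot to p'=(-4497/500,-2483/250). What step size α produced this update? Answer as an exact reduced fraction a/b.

F_att = 1/4·(g−p) = 1/4·(1,4) = (0.2500,1.0000)
o1: d²=10 ≤ ρ²=60; F_rep = 22·(-1,-3)/10² = (-0.2200,-0.6600)
o2: d²=244 > ρ²=60 → inactive
o3: d²=290 > ρ²=60 → inactive
F = F_att + ΣF_rep = (0.0300,0.3400)
Δp = p'−p = (0.0060,0.0680); α = Δx/Fx = (3/500) / (3/100) = 1/5
check: Δy/Fy = (17/250) / (17/50) = 1/5 ✓

α = 1/5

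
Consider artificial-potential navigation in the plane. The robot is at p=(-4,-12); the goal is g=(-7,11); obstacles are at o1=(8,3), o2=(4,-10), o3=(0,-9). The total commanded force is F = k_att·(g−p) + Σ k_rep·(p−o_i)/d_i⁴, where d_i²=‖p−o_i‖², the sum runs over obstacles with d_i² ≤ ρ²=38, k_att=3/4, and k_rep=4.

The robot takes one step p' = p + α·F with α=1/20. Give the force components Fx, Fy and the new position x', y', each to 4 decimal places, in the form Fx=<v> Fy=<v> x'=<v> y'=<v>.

Fx=-2.2756 Fy=17.2308 x'=-4.1138 y'=-11.1385

F_att = 3/4·(g−p) = 3/4·(-3,23) = (-2.2500,17.2500)
o1: d²=369 > ρ²=38 → inactive
o2: d²=68 > ρ²=38 → inactive
o3: d²=25 ≤ ρ²=38; F_rep = 4·(-4,-3)/25² = (-0.0256,-0.0192)
F = F_att + ΣF_rep = (-2.2756,17.2308)
p' = p + 1/20·F = (-4.1138,-11.1385)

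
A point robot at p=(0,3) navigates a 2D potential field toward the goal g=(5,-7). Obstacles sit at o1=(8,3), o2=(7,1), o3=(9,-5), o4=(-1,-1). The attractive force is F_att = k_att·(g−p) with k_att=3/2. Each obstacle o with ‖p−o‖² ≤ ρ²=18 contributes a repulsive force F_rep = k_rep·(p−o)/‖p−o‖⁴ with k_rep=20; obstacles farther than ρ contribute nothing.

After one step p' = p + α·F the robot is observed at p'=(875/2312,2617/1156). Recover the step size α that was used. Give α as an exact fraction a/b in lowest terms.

α = 1/20

F_att = 3/2·(g−p) = 3/2·(5,-10) = (7.5000,-15.0000)
o1: d²=64 > ρ²=18 → inactive
o2: d²=53 > ρ²=18 → inactive
o3: d²=145 > ρ²=18 → inactive
o4: d²=17 ≤ ρ²=18; F_rep = 20·(1,4)/17² = (0.0692,0.2768)
F = F_att + ΣF_rep = (7.5692,-14.7232)
Δp = p'−p = (0.3785,-0.7362); α = Δx/Fx = (875/2312) / (4375/578) = 1/20
check: Δy/Fy = (-851/1156) / (-4255/289) = 1/20 ✓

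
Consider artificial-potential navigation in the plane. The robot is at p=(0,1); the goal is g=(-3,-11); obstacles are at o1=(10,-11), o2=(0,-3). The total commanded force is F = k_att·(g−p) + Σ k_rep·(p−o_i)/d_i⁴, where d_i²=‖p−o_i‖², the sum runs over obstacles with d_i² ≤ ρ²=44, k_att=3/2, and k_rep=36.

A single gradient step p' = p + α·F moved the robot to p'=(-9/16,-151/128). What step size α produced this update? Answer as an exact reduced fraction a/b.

α = 1/8

F_att = 3/2·(g−p) = 3/2·(-3,-12) = (-4.5000,-18.0000)
o1: d²=244 > ρ²=44 → inactive
o2: d²=16 ≤ ρ²=44; F_rep = 36·(0,4)/16² = (0.0000,0.5625)
F = F_att + ΣF_rep = (-4.5000,-17.4375)
Δp = p'−p = (-0.5625,-2.1797); α = Δx/Fx = (-9/16) / (-9/2) = 1/8
check: Δy/Fy = (-279/128) / (-279/16) = 1/8 ✓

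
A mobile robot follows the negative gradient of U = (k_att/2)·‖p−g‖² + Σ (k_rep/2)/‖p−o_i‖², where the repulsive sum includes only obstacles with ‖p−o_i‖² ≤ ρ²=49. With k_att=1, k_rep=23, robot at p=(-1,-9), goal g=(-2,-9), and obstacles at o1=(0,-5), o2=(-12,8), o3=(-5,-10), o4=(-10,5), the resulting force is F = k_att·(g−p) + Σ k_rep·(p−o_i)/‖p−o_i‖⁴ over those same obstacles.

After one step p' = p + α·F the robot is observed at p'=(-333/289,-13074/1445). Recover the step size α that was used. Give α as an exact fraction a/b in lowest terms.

F_att = 1·(g−p) = 1·(-1,0) = (-1.0000,0.0000)
o1: d²=17 ≤ ρ²=49; F_rep = 23·(-1,-4)/17² = (-0.0796,-0.3183)
o2: d²=410 > ρ²=49 → inactive
o3: d²=17 ≤ ρ²=49; F_rep = 23·(4,1)/17² = (0.3183,0.0796)
o4: d²=277 > ρ²=49 → inactive
F = F_att + ΣF_rep = (-0.7612,-0.2388)
Δp = p'−p = (-0.1522,-0.0478); α = Δx/Fx = (-44/289) / (-220/289) = 1/5
check: Δy/Fy = (-69/1445) / (-69/289) = 1/5 ✓

α = 1/5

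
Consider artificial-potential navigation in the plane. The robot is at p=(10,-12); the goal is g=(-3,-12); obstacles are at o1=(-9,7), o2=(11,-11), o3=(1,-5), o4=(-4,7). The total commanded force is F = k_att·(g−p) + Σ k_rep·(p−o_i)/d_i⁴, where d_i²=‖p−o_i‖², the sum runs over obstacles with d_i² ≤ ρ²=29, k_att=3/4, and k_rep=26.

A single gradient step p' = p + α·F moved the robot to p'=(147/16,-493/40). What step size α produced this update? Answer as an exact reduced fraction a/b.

F_att = 3/4·(g−p) = 3/4·(-13,0) = (-9.7500,0.0000)
o1: d²=722 > ρ²=29 → inactive
o2: d²=2 ≤ ρ²=29; F_rep = 26·(-1,-1)/2² = (-6.5000,-6.5000)
o3: d²=130 > ρ²=29 → inactive
o4: d²=557 > ρ²=29 → inactive
F = F_att + ΣF_rep = (-16.2500,-6.5000)
Δp = p'−p = (-0.8125,-0.3250); α = Δx/Fx = (-13/16) / (-65/4) = 1/20
check: Δy/Fy = (-13/40) / (-13/2) = 1/20 ✓

α = 1/20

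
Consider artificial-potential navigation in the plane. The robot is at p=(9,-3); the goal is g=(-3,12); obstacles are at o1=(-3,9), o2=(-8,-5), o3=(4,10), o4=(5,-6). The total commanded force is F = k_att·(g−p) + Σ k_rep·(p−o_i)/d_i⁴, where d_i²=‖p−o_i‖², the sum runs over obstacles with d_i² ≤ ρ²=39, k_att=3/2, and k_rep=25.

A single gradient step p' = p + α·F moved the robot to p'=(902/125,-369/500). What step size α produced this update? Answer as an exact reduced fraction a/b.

F_att = 3/2·(g−p) = 3/2·(-12,15) = (-18.0000,22.5000)
o1: d²=288 > ρ²=39 → inactive
o2: d²=293 > ρ²=39 → inactive
o3: d²=194 > ρ²=39 → inactive
o4: d²=25 ≤ ρ²=39; F_rep = 25·(4,3)/25² = (0.1600,0.1200)
F = F_att + ΣF_rep = (-17.8400,22.6200)
Δp = p'−p = (-1.7840,2.2620); α = Δx/Fx = (-223/125) / (-446/25) = 1/10
check: Δy/Fy = (1131/500) / (1131/50) = 1/10 ✓

α = 1/10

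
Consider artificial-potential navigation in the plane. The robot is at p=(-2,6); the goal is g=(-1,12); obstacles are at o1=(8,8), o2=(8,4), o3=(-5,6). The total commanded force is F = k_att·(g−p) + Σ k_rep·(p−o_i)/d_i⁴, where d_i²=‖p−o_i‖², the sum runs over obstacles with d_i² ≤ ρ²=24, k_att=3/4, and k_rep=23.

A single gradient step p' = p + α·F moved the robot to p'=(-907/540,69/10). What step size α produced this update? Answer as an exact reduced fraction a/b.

F_att = 3/4·(g−p) = 3/4·(1,6) = (0.7500,4.5000)
o1: d²=104 > ρ²=24 → inactive
o2: d²=104 > ρ²=24 → inactive
o3: d²=9 ≤ ρ²=24; F_rep = 23·(3,0)/9² = (0.8519,0.0000)
F = F_att + ΣF_rep = (1.6019,4.5000)
Δp = p'−p = (0.3204,0.9000); α = Δx/Fx = (173/540) / (173/108) = 1/5
check: Δy/Fy = (9/10) / (9/2) = 1/5 ✓

α = 1/5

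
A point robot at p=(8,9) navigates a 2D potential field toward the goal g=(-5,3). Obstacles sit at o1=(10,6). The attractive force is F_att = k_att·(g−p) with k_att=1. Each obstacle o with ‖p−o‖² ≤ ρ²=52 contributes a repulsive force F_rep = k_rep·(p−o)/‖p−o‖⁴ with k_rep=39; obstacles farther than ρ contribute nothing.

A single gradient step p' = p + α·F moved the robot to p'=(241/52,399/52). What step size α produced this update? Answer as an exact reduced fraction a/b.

F_att = 1·(g−p) = 1·(-13,-6) = (-13.0000,-6.0000)
o1: d²=13 ≤ ρ²=52; F_rep = 39·(-2,3)/13² = (-0.4615,0.6923)
F = F_att + ΣF_rep = (-13.4615,-5.3077)
Δp = p'−p = (-3.3654,-1.3269); α = Δx/Fx = (-175/52) / (-175/13) = 1/4
check: Δy/Fy = (-69/52) / (-69/13) = 1/4 ✓

α = 1/4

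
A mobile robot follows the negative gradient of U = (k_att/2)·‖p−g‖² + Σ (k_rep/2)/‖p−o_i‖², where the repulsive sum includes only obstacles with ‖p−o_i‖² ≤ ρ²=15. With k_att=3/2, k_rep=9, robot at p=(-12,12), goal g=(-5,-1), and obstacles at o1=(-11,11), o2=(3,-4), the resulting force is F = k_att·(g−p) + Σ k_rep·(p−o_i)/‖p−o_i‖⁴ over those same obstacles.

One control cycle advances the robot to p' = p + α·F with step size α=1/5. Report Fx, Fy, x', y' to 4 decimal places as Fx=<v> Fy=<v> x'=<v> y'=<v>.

Fx=8.2500 Fy=-17.2500 x'=-10.3500 y'=8.5500

F_att = 3/2·(g−p) = 3/2·(7,-13) = (10.5000,-19.5000)
o1: d²=2 ≤ ρ²=15; F_rep = 9·(-1,1)/2² = (-2.2500,2.2500)
o2: d²=481 > ρ²=15 → inactive
F = F_att + ΣF_rep = (8.2500,-17.2500)
p' = p + 1/5·F = (-10.3500,8.5500)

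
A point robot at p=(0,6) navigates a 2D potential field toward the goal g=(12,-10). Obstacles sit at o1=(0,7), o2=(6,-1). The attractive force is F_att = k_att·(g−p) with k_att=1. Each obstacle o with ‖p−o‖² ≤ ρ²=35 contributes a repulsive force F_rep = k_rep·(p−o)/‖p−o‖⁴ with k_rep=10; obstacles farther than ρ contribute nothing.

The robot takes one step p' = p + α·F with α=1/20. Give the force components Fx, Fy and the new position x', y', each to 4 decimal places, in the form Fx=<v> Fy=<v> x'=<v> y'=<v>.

F_att = 1·(g−p) = 1·(12,-16) = (12.0000,-16.0000)
o1: d²=1 ≤ ρ²=35; F_rep = 10·(0,-1)/1² = (0.0000,-10.0000)
o2: d²=85 > ρ²=35 → inactive
F = F_att + ΣF_rep = (12.0000,-26.0000)
p' = p + 1/20·F = (0.6000,4.7000)

Fx=12.0000 Fy=-26.0000 x'=0.6000 y'=4.7000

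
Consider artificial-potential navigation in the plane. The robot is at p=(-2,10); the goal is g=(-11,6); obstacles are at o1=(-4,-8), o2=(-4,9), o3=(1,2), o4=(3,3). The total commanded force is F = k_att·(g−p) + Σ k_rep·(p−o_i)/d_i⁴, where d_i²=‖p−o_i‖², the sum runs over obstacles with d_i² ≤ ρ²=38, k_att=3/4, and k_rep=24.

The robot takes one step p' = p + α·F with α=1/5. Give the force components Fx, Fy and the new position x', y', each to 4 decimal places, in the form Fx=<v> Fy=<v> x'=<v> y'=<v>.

F_att = 3/4·(g−p) = 3/4·(-9,-4) = (-6.7500,-3.0000)
o1: d²=328 > ρ²=38 → inactive
o2: d²=5 ≤ ρ²=38; F_rep = 24·(2,1)/5² = (1.9200,0.9600)
o3: d²=73 > ρ²=38 → inactive
o4: d²=74 > ρ²=38 → inactive
F = F_att + ΣF_rep = (-4.8300,-2.0400)
p' = p + 1/5·F = (-2.9660,9.5920)

Fx=-4.8300 Fy=-2.0400 x'=-2.9660 y'=9.5920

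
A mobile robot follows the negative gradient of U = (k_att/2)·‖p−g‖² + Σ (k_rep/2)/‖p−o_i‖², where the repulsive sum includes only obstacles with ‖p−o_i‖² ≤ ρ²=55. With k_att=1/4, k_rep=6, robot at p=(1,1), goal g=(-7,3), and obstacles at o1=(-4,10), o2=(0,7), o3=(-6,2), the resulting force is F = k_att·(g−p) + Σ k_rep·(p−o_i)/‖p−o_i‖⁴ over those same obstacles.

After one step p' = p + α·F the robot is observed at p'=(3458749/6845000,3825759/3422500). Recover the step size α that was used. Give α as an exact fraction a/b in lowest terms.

F_att = 1/4·(g−p) = 1/4·(-8,2) = (-2.0000,0.5000)
o1: d²=106 > ρ²=55 → inactive
o2: d²=37 ≤ ρ²=55; F_rep = 6·(1,-6)/37² = (0.0044,-0.0263)
o3: d²=50 ≤ ρ²=55; F_rep = 6·(7,-1)/50² = (0.0168,-0.0024)
F = F_att + ΣF_rep = (-1.9788,0.4713)
Δp = p'−p = (-0.4947,0.1178); α = Δx/Fx = (-3386251/6845000) / (-3386251/1711250) = 1/4
check: Δy/Fy = (403259/3422500) / (403259/855625) = 1/4 ✓

α = 1/4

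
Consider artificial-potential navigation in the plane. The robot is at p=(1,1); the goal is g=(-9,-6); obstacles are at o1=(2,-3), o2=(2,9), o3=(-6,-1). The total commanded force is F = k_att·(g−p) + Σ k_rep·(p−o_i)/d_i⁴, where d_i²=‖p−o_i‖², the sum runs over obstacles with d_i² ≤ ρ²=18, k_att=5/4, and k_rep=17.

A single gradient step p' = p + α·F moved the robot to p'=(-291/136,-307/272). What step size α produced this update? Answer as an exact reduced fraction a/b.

α = 1/4

F_att = 5/4·(g−p) = 5/4·(-10,-7) = (-12.5000,-8.7500)
o1: d²=17 ≤ ρ²=18; F_rep = 17·(-1,4)/17² = (-0.0588,0.2353)
o2: d²=65 > ρ²=18 → inactive
o3: d²=53 > ρ²=18 → inactive
F = F_att + ΣF_rep = (-12.5588,-8.5147)
Δp = p'−p = (-3.1397,-2.1287); α = Δx/Fx = (-427/136) / (-427/34) = 1/4
check: Δy/Fy = (-579/272) / (-579/68) = 1/4 ✓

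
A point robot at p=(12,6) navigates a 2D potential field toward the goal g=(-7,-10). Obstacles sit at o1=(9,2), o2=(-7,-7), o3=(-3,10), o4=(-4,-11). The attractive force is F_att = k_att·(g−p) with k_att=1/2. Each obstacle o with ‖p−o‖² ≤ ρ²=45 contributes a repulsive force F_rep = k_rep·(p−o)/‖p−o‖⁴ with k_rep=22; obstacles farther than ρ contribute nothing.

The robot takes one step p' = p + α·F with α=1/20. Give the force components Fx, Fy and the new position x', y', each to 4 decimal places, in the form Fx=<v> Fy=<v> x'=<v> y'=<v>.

Fx=-9.3944 Fy=-7.8592 x'=11.5303 y'=5.6070

F_att = 1/2·(g−p) = 1/2·(-19,-16) = (-9.5000,-8.0000)
o1: d²=25 ≤ ρ²=45; F_rep = 22·(3,4)/25² = (0.1056,0.1408)
o2: d²=530 > ρ²=45 → inactive
o3: d²=241 > ρ²=45 → inactive
o4: d²=545 > ρ²=45 → inactive
F = F_att + ΣF_rep = (-9.3944,-7.8592)
p' = p + 1/20·F = (11.5303,5.6070)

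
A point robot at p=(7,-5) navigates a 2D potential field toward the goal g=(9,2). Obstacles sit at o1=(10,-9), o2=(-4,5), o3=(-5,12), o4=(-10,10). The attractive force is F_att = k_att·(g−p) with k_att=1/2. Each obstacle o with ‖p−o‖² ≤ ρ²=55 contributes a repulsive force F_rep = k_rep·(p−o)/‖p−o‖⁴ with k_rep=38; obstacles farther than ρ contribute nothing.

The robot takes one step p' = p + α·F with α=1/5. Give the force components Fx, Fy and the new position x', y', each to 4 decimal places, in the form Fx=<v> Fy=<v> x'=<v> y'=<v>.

F_att = 1/2·(g−p) = 1/2·(2,7) = (1.0000,3.5000)
o1: d²=25 ≤ ρ²=55; F_rep = 38·(-3,4)/25² = (-0.1824,0.2432)
o2: d²=221 > ρ²=55 → inactive
o3: d²=433 > ρ²=55 → inactive
o4: d²=514 > ρ²=55 → inactive
F = F_att + ΣF_rep = (0.8176,3.7432)
p' = p + 1/5·F = (7.1635,-4.2514)

Fx=0.8176 Fy=3.7432 x'=7.1635 y'=-4.2514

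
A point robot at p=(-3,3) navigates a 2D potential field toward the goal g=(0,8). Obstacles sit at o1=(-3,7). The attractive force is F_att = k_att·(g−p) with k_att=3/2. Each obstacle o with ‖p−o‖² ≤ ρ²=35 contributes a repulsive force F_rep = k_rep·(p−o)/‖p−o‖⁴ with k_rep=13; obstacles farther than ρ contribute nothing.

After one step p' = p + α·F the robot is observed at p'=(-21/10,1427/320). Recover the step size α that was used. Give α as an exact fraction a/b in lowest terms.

F_att = 3/2·(g−p) = 3/2·(3,5) = (4.5000,7.5000)
o1: d²=16 ≤ ρ²=35; F_rep = 13·(0,-4)/16² = (0.0000,-0.2031)
F = F_att + ΣF_rep = (4.5000,7.2969)
Δp = p'−p = (0.9000,1.4594); α = Δx/Fx = (9/10) / (9/2) = 1/5
check: Δy/Fy = (467/320) / (467/64) = 1/5 ✓

α = 1/5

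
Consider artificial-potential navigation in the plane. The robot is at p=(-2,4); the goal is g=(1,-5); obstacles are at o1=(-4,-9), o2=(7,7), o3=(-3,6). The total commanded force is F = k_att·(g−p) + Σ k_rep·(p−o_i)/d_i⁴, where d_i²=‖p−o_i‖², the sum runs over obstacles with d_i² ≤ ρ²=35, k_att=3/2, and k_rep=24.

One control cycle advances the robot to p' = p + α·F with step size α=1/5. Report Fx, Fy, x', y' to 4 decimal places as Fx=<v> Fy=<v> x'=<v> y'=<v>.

Fx=5.4600 Fy=-15.4200 x'=-0.9080 y'=0.9160

F_att = 3/2·(g−p) = 3/2·(3,-9) = (4.5000,-13.5000)
o1: d²=173 > ρ²=35 → inactive
o2: d²=90 > ρ²=35 → inactive
o3: d²=5 ≤ ρ²=35; F_rep = 24·(1,-2)/5² = (0.9600,-1.9200)
F = F_att + ΣF_rep = (5.4600,-15.4200)
p' = p + 1/5·F = (-0.9080,0.9160)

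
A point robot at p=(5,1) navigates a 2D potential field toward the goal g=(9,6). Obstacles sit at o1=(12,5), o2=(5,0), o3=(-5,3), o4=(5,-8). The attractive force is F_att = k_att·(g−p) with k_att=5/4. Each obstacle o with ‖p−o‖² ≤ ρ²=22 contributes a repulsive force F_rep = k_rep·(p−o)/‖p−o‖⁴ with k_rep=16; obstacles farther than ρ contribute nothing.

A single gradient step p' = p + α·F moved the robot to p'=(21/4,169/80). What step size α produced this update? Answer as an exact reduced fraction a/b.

α = 1/20

F_att = 5/4·(g−p) = 5/4·(4,5) = (5.0000,6.2500)
o1: d²=65 > ρ²=22 → inactive
o2: d²=1 ≤ ρ²=22; F_rep = 16·(0,1)/1² = (0.0000,16.0000)
o3: d²=104 > ρ²=22 → inactive
o4: d²=81 > ρ²=22 → inactive
F = F_att + ΣF_rep = (5.0000,22.2500)
Δp = p'−p = (0.2500,1.1125); α = Δx/Fx = (1/4) / (5) = 1/20
check: Δy/Fy = (89/80) / (89/4) = 1/20 ✓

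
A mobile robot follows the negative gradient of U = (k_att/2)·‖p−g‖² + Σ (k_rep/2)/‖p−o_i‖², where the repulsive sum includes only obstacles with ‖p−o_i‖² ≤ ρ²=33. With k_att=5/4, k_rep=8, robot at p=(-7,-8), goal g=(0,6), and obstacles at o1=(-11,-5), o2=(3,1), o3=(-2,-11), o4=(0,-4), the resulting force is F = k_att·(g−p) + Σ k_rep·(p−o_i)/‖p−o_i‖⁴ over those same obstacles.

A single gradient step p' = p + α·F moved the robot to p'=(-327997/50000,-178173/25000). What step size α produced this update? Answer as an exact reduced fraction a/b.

F_att = 5/4·(g−p) = 5/4·(7,14) = (8.7500,17.5000)
o1: d²=25 ≤ ρ²=33; F_rep = 8·(4,-3)/25² = (0.0512,-0.0384)
o2: d²=181 > ρ²=33 → inactive
o3: d²=34 > ρ²=33 → inactive
o4: d²=65 > ρ²=33 → inactive
F = F_att + ΣF_rep = (8.8012,17.4616)
Δp = p'−p = (0.4401,0.8731); α = Δx/Fx = (22003/50000) / (22003/2500) = 1/20
check: Δy/Fy = (21827/25000) / (21827/1250) = 1/20 ✓

α = 1/20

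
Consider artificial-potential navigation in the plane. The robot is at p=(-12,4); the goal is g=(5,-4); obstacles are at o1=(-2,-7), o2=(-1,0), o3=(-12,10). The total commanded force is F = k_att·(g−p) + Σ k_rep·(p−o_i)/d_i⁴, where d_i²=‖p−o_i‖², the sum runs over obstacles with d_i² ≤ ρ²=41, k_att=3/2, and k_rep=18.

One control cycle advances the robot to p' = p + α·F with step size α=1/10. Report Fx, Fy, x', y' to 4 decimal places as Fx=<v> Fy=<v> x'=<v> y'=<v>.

Fx=25.5000 Fy=-12.0833 x'=-9.4500 y'=2.7917

F_att = 3/2·(g−p) = 3/2·(17,-8) = (25.5000,-12.0000)
o1: d²=221 > ρ²=41 → inactive
o2: d²=137 > ρ²=41 → inactive
o3: d²=36 ≤ ρ²=41; F_rep = 18·(0,-6)/36² = (0.0000,-0.0833)
F = F_att + ΣF_rep = (25.5000,-12.0833)
p' = p + 1/10·F = (-9.4500,2.7917)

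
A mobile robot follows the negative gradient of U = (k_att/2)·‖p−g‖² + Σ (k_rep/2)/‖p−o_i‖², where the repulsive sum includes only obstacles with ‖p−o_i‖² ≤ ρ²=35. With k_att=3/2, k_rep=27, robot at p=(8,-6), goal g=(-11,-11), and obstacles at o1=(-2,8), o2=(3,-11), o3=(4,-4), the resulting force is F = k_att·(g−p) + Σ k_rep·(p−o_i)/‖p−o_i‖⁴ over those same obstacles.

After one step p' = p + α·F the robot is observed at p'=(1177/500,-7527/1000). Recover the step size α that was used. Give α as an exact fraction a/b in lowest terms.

F_att = 3/2·(g−p) = 3/2·(-19,-5) = (-28.5000,-7.5000)
o1: d²=296 > ρ²=35 → inactive
o2: d²=50 > ρ²=35 → inactive
o3: d²=20 ≤ ρ²=35; F_rep = 27·(4,-2)/20² = (0.2700,-0.1350)
F = F_att + ΣF_rep = (-28.2300,-7.6350)
Δp = p'−p = (-5.6460,-1.5270); α = Δx/Fx = (-2823/500) / (-2823/100) = 1/5
check: Δy/Fy = (-1527/1000) / (-1527/200) = 1/5 ✓

α = 1/5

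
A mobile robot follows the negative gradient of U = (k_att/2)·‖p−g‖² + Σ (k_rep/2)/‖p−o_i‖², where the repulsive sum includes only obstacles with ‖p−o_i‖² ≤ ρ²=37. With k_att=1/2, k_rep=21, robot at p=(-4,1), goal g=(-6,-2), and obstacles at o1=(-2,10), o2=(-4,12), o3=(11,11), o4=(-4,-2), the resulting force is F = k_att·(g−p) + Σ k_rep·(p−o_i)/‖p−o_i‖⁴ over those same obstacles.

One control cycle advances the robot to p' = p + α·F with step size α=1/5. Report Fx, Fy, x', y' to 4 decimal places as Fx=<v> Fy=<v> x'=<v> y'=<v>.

Fx=-1.0000 Fy=-0.7222 x'=-4.2000 y'=0.8556

F_att = 1/2·(g−p) = 1/2·(-2,-3) = (-1.0000,-1.5000)
o1: d²=85 > ρ²=37 → inactive
o2: d²=121 > ρ²=37 → inactive
o3: d²=325 > ρ²=37 → inactive
o4: d²=9 ≤ ρ²=37; F_rep = 21·(0,3)/9² = (0.0000,0.7778)
F = F_att + ΣF_rep = (-1.0000,-0.7222)
p' = p + 1/5·F = (-4.2000,0.8556)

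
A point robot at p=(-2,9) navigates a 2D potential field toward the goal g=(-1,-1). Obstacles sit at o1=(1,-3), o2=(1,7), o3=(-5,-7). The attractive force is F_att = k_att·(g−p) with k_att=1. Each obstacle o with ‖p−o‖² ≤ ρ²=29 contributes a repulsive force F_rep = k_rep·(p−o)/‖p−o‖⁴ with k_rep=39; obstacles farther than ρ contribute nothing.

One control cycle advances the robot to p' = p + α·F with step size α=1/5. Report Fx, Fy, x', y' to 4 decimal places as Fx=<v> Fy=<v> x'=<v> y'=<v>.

F_att = 1·(g−p) = 1·(1,-10) = (1.0000,-10.0000)
o1: d²=153 > ρ²=29 → inactive
o2: d²=13 ≤ ρ²=29; F_rep = 39·(-3,2)/13² = (-0.6923,0.4615)
o3: d²=265 > ρ²=29 → inactive
F = F_att + ΣF_rep = (0.3077,-9.5385)
p' = p + 1/5·F = (-1.9385,7.0923)

Fx=0.3077 Fy=-9.5385 x'=-1.9385 y'=7.0923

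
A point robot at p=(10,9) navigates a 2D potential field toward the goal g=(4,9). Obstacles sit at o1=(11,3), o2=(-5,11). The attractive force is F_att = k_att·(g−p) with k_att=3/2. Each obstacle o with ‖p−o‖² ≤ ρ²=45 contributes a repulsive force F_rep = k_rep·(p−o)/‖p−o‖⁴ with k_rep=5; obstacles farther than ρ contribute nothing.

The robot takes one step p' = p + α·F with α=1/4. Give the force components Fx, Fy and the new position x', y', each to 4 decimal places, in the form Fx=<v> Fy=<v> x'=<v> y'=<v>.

Fx=-9.0037 Fy=0.0219 x'=7.7491 y'=9.0055

F_att = 3/2·(g−p) = 3/2·(-6,0) = (-9.0000,0.0000)
o1: d²=37 ≤ ρ²=45; F_rep = 5·(-1,6)/37² = (-0.0037,0.0219)
o2: d²=229 > ρ²=45 → inactive
F = F_att + ΣF_rep = (-9.0037,0.0219)
p' = p + 1/4·F = (7.7491,9.0055)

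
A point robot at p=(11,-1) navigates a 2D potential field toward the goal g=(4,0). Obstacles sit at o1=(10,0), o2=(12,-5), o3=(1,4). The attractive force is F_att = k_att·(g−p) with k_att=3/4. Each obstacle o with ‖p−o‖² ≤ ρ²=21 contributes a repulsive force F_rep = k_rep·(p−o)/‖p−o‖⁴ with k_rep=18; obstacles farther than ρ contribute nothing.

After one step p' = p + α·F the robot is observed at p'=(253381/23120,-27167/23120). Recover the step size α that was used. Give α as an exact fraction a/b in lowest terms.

α = 1/20

F_att = 3/4·(g−p) = 3/4·(-7,1) = (-5.2500,0.7500)
o1: d²=2 ≤ ρ²=21; F_rep = 18·(1,-1)/2² = (4.5000,-4.5000)
o2: d²=17 ≤ ρ²=21; F_rep = 18·(-1,4)/17² = (-0.0623,0.2491)
o3: d²=125 > ρ²=21 → inactive
F = F_att + ΣF_rep = (-0.8123,-3.5009)
Δp = p'−p = (-0.0406,-0.1750); α = Δx/Fx = (-939/23120) / (-939/1156) = 1/20
check: Δy/Fy = (-4047/23120) / (-4047/1156) = 1/20 ✓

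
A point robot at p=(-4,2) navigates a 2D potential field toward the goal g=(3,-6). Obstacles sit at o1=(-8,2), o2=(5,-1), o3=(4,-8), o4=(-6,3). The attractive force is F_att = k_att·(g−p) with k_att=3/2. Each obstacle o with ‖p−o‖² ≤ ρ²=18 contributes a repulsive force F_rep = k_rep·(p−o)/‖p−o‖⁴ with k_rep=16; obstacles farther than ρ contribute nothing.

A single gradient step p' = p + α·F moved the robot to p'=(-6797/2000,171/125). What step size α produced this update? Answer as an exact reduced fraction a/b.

F_att = 3/2·(g−p) = 3/2·(7,-8) = (10.5000,-12.0000)
o1: d²=16 ≤ ρ²=18; F_rep = 16·(4,0)/16² = (0.2500,0.0000)
o2: d²=90 > ρ²=18 → inactive
o3: d²=164 > ρ²=18 → inactive
o4: d²=5 ≤ ρ²=18; F_rep = 16·(2,-1)/5² = (1.2800,-0.6400)
F = F_att + ΣF_rep = (12.0300,-12.6400)
Δp = p'−p = (0.6015,-0.6320); α = Δx/Fx = (1203/2000) / (1203/100) = 1/20
check: Δy/Fy = (-79/125) / (-316/25) = 1/20 ✓

α = 1/20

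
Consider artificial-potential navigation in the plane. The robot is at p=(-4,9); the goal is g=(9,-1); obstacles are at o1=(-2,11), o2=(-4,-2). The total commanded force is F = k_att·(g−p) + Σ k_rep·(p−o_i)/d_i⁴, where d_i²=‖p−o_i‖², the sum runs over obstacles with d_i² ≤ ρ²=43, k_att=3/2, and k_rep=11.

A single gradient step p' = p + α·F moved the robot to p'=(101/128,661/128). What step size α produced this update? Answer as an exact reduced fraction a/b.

F_att = 3/2·(g−p) = 3/2·(13,-10) = (19.5000,-15.0000)
o1: d²=8 ≤ ρ²=43; F_rep = 11·(-2,-2)/8² = (-0.3438,-0.3438)
o2: d²=121 > ρ²=43 → inactive
F = F_att + ΣF_rep = (19.1562,-15.3438)
Δp = p'−p = (4.7891,-3.8359); α = Δx/Fx = (613/128) / (613/32) = 1/4
check: Δy/Fy = (-491/128) / (-491/32) = 1/4 ✓

α = 1/4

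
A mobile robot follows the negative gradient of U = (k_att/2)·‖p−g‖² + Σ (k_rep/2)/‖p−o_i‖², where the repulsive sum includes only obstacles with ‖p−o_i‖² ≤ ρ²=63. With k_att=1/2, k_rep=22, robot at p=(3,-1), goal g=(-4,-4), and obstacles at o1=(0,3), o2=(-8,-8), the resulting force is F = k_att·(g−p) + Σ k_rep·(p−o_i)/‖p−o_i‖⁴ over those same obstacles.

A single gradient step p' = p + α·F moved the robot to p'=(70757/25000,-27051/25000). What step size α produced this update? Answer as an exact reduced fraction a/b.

α = 1/20

F_att = 1/2·(g−p) = 1/2·(-7,-3) = (-3.5000,-1.5000)
o1: d²=25 ≤ ρ²=63; F_rep = 22·(3,-4)/25² = (0.1056,-0.1408)
o2: d²=170 > ρ²=63 → inactive
F = F_att + ΣF_rep = (-3.3944,-1.6408)
Δp = p'−p = (-0.1697,-0.0820); α = Δx/Fx = (-4243/25000) / (-4243/1250) = 1/20
check: Δy/Fy = (-2051/25000) / (-2051/1250) = 1/20 ✓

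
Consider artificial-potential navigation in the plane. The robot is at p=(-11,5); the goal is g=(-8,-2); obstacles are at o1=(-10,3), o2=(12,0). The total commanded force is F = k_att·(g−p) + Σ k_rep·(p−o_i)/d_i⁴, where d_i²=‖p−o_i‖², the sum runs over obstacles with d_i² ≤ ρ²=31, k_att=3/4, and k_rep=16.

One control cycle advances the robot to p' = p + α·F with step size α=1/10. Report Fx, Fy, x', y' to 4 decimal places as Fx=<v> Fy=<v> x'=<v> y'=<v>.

Fx=1.6100 Fy=-3.9700 x'=-10.8390 y'=4.6030

F_att = 3/4·(g−p) = 3/4·(3,-7) = (2.2500,-5.2500)
o1: d²=5 ≤ ρ²=31; F_rep = 16·(-1,2)/5² = (-0.6400,1.2800)
o2: d²=554 > ρ²=31 → inactive
F = F_att + ΣF_rep = (1.6100,-3.9700)
p' = p + 1/10·F = (-10.8390,4.6030)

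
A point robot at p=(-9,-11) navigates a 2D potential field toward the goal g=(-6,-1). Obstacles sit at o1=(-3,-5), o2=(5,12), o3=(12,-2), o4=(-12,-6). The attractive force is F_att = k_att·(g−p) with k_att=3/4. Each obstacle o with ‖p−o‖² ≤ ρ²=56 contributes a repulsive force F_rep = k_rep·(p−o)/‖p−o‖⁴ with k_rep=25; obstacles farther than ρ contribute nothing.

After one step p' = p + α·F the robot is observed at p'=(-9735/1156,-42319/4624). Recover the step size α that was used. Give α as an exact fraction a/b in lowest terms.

α = 1/4

F_att = 3/4·(g−p) = 3/4·(3,10) = (2.2500,7.5000)
o1: d²=72 > ρ²=56 → inactive
o2: d²=725 > ρ²=56 → inactive
o3: d²=522 > ρ²=56 → inactive
o4: d²=34 ≤ ρ²=56; F_rep = 25·(3,-5)/34² = (0.0649,-0.1081)
F = F_att + ΣF_rep = (2.3149,7.3919)
Δp = p'−p = (0.5787,1.8480); α = Δx/Fx = (669/1156) / (669/289) = 1/4
check: Δy/Fy = (8545/4624) / (8545/1156) = 1/4 ✓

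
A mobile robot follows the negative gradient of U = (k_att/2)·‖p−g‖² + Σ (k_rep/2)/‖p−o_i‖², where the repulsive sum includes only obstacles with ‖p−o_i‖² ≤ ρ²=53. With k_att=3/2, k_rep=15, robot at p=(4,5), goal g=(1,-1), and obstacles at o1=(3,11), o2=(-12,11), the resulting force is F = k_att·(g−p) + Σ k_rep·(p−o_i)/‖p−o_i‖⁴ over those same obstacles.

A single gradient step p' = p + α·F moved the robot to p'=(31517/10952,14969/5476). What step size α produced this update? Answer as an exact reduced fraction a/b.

F_att = 3/2·(g−p) = 3/2·(-3,-6) = (-4.5000,-9.0000)
o1: d²=37 ≤ ρ²=53; F_rep = 15·(1,-6)/37² = (0.0110,-0.0657)
o2: d²=292 > ρ²=53 → inactive
F = F_att + ΣF_rep = (-4.4890,-9.0657)
Δp = p'−p = (-1.1223,-2.2664); α = Δx/Fx = (-12291/10952) / (-12291/2738) = 1/4
check: Δy/Fy = (-12411/5476) / (-12411/1369) = 1/4 ✓

α = 1/4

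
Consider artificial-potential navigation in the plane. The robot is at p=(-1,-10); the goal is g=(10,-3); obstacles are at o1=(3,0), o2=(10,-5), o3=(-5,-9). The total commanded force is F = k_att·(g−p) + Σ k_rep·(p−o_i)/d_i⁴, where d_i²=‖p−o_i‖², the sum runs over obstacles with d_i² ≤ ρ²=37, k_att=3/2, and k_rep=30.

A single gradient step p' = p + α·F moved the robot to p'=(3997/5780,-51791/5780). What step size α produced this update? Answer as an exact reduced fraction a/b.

α = 1/10

F_att = 3/2·(g−p) = 3/2·(11,7) = (16.5000,10.5000)
o1: d²=116 > ρ²=37 → inactive
o2: d²=146 > ρ²=37 → inactive
o3: d²=17 ≤ ρ²=37; F_rep = 30·(4,-1)/17² = (0.4152,-0.1038)
F = F_att + ΣF_rep = (16.9152,10.3962)
Δp = p'−p = (1.6915,1.0396); α = Δx/Fx = (9777/5780) / (9777/578) = 1/10
check: Δy/Fy = (6009/5780) / (6009/578) = 1/10 ✓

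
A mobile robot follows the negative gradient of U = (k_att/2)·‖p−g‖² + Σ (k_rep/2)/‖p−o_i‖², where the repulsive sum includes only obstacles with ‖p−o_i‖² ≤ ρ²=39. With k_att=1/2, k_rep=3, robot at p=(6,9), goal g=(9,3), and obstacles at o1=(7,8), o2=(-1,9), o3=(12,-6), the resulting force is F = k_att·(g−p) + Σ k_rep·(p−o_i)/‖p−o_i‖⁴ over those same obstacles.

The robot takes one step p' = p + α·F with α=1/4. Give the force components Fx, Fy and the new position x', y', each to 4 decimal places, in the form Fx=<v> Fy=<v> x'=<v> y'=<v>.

Fx=0.7500 Fy=-2.2500 x'=6.1875 y'=8.4375

F_att = 1/2·(g−p) = 1/2·(3,-6) = (1.5000,-3.0000)
o1: d²=2 ≤ ρ²=39; F_rep = 3·(-1,1)/2² = (-0.7500,0.7500)
o2: d²=49 > ρ²=39 → inactive
o3: d²=261 > ρ²=39 → inactive
F = F_att + ΣF_rep = (0.7500,-2.2500)
p' = p + 1/4·F = (6.1875,8.4375)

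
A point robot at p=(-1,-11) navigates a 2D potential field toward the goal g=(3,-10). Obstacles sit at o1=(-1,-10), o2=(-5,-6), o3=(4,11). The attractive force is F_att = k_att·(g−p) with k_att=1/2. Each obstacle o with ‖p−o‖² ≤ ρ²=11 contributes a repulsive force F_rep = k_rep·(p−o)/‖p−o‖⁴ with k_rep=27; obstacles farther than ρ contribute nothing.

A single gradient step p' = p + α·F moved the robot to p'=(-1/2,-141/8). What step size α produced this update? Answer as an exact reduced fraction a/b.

F_att = 1/2·(g−p) = 1/2·(4,1) = (2.0000,0.5000)
o1: d²=1 ≤ ρ²=11; F_rep = 27·(0,-1)/1² = (0.0000,-27.0000)
o2: d²=41 > ρ²=11 → inactive
o3: d²=509 > ρ²=11 → inactive
F = F_att + ΣF_rep = (2.0000,-26.5000)
Δp = p'−p = (0.5000,-6.6250); α = Δx/Fx = (1/2) / (2) = 1/4
check: Δy/Fy = (-53/8) / (-53/2) = 1/4 ✓

α = 1/4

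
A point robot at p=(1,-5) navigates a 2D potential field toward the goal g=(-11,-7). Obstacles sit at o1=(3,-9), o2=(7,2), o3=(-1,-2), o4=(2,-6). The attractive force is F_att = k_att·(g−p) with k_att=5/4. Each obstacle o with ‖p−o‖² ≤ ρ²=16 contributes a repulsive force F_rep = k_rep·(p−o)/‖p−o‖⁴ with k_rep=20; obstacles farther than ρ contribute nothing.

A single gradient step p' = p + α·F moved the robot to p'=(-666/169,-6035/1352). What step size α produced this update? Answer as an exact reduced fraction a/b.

F_att = 5/4·(g−p) = 5/4·(-12,-2) = (-15.0000,-2.5000)
o1: d²=20 > ρ²=16 → inactive
o2: d²=85 > ρ²=16 → inactive
o3: d²=13 ≤ ρ²=16; F_rep = 20·(2,-3)/13² = (0.2367,-0.3550)
o4: d²=2 ≤ ρ²=16; F_rep = 20·(-1,1)/2² = (-5.0000,5.0000)
F = F_att + ΣF_rep = (-19.7633,2.1450)
Δp = p'−p = (-4.9408,0.5362); α = Δx/Fx = (-835/169) / (-3340/169) = 1/4
check: Δy/Fy = (725/1352) / (725/338) = 1/4 ✓

α = 1/4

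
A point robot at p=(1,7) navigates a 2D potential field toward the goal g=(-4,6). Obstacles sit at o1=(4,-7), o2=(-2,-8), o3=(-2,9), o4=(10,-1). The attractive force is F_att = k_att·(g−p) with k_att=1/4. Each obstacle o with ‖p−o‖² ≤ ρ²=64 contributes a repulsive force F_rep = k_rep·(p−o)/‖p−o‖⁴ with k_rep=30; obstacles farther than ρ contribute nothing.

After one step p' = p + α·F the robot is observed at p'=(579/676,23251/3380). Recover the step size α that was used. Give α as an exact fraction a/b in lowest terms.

F_att = 1/4·(g−p) = 1/4·(-5,-1) = (-1.2500,-0.2500)
o1: d²=205 > ρ²=64 → inactive
o2: d²=234 > ρ²=64 → inactive
o3: d²=13 ≤ ρ²=64; F_rep = 30·(3,-2)/13² = (0.5325,-0.3550)
o4: d²=145 > ρ²=64 → inactive
F = F_att + ΣF_rep = (-0.7175,-0.6050)
Δp = p'−p = (-0.1435,-0.1210); α = Δx/Fx = (-97/676) / (-485/676) = 1/5
check: Δy/Fy = (-409/3380) / (-409/676) = 1/5 ✓

α = 1/5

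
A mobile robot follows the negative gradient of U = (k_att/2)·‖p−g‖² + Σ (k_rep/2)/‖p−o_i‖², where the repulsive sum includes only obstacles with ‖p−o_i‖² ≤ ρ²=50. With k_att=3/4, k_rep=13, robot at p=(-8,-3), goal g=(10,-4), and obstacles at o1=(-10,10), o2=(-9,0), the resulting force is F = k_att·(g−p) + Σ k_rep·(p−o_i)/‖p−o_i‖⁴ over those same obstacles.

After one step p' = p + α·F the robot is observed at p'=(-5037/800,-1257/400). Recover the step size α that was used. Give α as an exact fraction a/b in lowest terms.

F_att = 3/4·(g−p) = 3/4·(18,-1) = (13.5000,-0.7500)
o1: d²=173 > ρ²=50 → inactive
o2: d²=10 ≤ ρ²=50; F_rep = 13·(1,-3)/10² = (0.1300,-0.3900)
F = F_att + ΣF_rep = (13.6300,-1.1400)
Δp = p'−p = (1.7038,-0.1425); α = Δx/Fx = (1363/800) / (1363/100) = 1/8
check: Δy/Fy = (-57/400) / (-57/50) = 1/8 ✓

α = 1/8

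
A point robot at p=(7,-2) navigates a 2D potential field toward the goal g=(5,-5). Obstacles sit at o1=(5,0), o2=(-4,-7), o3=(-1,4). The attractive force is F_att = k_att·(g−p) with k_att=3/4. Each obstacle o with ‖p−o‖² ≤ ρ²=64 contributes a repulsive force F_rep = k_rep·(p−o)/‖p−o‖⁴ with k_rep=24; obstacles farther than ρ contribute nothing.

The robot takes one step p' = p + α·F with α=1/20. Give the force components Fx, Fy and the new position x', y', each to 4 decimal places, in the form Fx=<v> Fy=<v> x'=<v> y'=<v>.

F_att = 3/4·(g−p) = 3/4·(-2,-3) = (-1.5000,-2.2500)
o1: d²=8 ≤ ρ²=64; F_rep = 24·(2,-2)/8² = (0.7500,-0.7500)
o2: d²=146 > ρ²=64 → inactive
o3: d²=100 > ρ²=64 → inactive
F = F_att + ΣF_rep = (-0.7500,-3.0000)
p' = p + 1/20·F = (6.9625,-2.1500)

Fx=-0.7500 Fy=-3.0000 x'=6.9625 y'=-2.1500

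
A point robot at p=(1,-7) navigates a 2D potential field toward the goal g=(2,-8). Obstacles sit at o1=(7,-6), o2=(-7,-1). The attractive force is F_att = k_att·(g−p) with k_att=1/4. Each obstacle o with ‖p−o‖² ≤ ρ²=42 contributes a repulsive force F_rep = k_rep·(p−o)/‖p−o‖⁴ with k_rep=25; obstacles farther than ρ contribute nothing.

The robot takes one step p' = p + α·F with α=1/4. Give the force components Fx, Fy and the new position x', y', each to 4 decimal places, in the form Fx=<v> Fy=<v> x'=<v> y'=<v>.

Fx=0.1404 Fy=-0.2683 x'=1.0351 y'=-7.0671

F_att = 1/4·(g−p) = 1/4·(1,-1) = (0.2500,-0.2500)
o1: d²=37 ≤ ρ²=42; F_rep = 25·(-6,-1)/37² = (-0.1096,-0.0183)
o2: d²=100 > ρ²=42 → inactive
F = F_att + ΣF_rep = (0.1404,-0.2683)
p' = p + 1/4·F = (1.0351,-7.0671)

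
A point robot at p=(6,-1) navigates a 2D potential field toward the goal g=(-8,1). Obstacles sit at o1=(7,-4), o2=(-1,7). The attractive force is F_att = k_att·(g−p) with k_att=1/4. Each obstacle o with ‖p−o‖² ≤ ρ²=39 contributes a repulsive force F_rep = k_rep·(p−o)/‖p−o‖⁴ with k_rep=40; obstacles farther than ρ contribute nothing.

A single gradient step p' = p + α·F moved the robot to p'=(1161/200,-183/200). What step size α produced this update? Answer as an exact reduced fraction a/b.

F_att = 1/4·(g−p) = 1/4·(-14,2) = (-3.5000,0.5000)
o1: d²=10 ≤ ρ²=39; F_rep = 40·(-1,3)/10² = (-0.4000,1.2000)
o2: d²=113 > ρ²=39 → inactive
F = F_att + ΣF_rep = (-3.9000,1.7000)
Δp = p'−p = (-0.1950,0.0850); α = Δx/Fx = (-39/200) / (-39/10) = 1/20
check: Δy/Fy = (17/200) / (17/10) = 1/20 ✓

α = 1/20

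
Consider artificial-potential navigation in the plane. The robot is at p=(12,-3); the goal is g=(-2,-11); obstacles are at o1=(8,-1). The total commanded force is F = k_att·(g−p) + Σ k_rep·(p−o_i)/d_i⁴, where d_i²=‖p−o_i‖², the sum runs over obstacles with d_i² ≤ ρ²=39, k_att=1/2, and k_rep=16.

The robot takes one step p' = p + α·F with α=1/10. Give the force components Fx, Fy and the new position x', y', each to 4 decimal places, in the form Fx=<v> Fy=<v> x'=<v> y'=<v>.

Fx=-6.8400 Fy=-4.0800 x'=11.3160 y'=-3.4080

F_att = 1/2·(g−p) = 1/2·(-14,-8) = (-7.0000,-4.0000)
o1: d²=20 ≤ ρ²=39; F_rep = 16·(4,-2)/20² = (0.1600,-0.0800)
F = F_att + ΣF_rep = (-6.8400,-4.0800)
p' = p + 1/10·F = (11.3160,-3.4080)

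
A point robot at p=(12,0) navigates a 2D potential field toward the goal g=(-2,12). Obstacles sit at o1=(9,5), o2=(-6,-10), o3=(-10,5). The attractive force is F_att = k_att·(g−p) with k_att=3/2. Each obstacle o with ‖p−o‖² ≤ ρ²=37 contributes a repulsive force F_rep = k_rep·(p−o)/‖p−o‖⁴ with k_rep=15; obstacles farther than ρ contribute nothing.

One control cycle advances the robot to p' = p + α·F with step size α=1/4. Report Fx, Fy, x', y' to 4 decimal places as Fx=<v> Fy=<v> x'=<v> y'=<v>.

F_att = 3/2·(g−p) = 3/2·(-14,12) = (-21.0000,18.0000)
o1: d²=34 ≤ ρ²=37; F_rep = 15·(3,-5)/34² = (0.0389,-0.0649)
o2: d²=424 > ρ²=37 → inactive
o3: d²=509 > ρ²=37 → inactive
F = F_att + ΣF_rep = (-20.9611,17.9351)
p' = p + 1/4·F = (6.7597,4.4838)

Fx=-20.9611 Fy=17.9351 x'=6.7597 y'=4.4838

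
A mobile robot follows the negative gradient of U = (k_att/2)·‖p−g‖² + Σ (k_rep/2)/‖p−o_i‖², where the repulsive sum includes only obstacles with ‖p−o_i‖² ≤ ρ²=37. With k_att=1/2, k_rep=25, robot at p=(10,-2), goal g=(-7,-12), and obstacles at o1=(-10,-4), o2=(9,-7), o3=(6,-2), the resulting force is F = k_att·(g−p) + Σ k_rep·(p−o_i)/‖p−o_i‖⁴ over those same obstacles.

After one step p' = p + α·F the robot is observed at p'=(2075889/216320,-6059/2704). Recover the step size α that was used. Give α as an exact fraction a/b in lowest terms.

F_att = 1/2·(g−p) = 1/2·(-17,-10) = (-8.5000,-5.0000)
o1: d²=404 > ρ²=37 → inactive
o2: d²=26 ≤ ρ²=37; F_rep = 25·(1,5)/26² = (0.0370,0.1849)
o3: d²=16 ≤ ρ²=37; F_rep = 25·(4,0)/16² = (0.3906,0.0000)
F = F_att + ΣF_rep = (-8.0724,-4.8151)
Δp = p'−p = (-0.4036,-0.2408); α = Δx/Fx = (-87311/216320) / (-87311/10816) = 1/20
check: Δy/Fy = (-651/2704) / (-3255/676) = 1/20 ✓

α = 1/20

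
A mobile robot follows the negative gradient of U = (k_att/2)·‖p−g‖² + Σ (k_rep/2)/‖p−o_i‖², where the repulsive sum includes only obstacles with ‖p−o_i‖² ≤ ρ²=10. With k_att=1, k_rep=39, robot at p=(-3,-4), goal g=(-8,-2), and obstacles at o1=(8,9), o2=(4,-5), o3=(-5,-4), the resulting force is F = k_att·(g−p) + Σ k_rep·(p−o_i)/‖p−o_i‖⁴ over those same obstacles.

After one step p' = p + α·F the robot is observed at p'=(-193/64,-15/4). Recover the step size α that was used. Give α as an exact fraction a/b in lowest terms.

F_att = 1·(g−p) = 1·(-5,2) = (-5.0000,2.0000)
o1: d²=290 > ρ²=10 → inactive
o2: d²=50 > ρ²=10 → inactive
o3: d²=4 ≤ ρ²=10; F_rep = 39·(2,0)/4² = (4.8750,0.0000)
F = F_att + ΣF_rep = (-0.1250,2.0000)
Δp = p'−p = (-0.0156,0.2500); α = Δx/Fx = (-1/64) / (-1/8) = 1/8
check: Δy/Fy = (1/4) / (2) = 1/8 ✓

α = 1/8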